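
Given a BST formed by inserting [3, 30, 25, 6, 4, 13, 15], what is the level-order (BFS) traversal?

Tree insertion order: [3, 30, 25, 6, 4, 13, 15]
Tree (level-order array): [3, None, 30, 25, None, 6, None, 4, 13, None, None, None, 15]
BFS from the root, enqueuing left then right child of each popped node:
  queue [3] -> pop 3, enqueue [30], visited so far: [3]
  queue [30] -> pop 30, enqueue [25], visited so far: [3, 30]
  queue [25] -> pop 25, enqueue [6], visited so far: [3, 30, 25]
  queue [6] -> pop 6, enqueue [4, 13], visited so far: [3, 30, 25, 6]
  queue [4, 13] -> pop 4, enqueue [none], visited so far: [3, 30, 25, 6, 4]
  queue [13] -> pop 13, enqueue [15], visited so far: [3, 30, 25, 6, 4, 13]
  queue [15] -> pop 15, enqueue [none], visited so far: [3, 30, 25, 6, 4, 13, 15]
Result: [3, 30, 25, 6, 4, 13, 15]


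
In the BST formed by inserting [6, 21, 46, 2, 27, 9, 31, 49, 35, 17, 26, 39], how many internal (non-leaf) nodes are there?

Tree built from: [6, 21, 46, 2, 27, 9, 31, 49, 35, 17, 26, 39]
Tree (level-order array): [6, 2, 21, None, None, 9, 46, None, 17, 27, 49, None, None, 26, 31, None, None, None, None, None, 35, None, 39]
Rule: An internal node has at least one child.
Per-node child counts:
  node 6: 2 child(ren)
  node 2: 0 child(ren)
  node 21: 2 child(ren)
  node 9: 1 child(ren)
  node 17: 0 child(ren)
  node 46: 2 child(ren)
  node 27: 2 child(ren)
  node 26: 0 child(ren)
  node 31: 1 child(ren)
  node 35: 1 child(ren)
  node 39: 0 child(ren)
  node 49: 0 child(ren)
Matching nodes: [6, 21, 9, 46, 27, 31, 35]
Count of internal (non-leaf) nodes: 7


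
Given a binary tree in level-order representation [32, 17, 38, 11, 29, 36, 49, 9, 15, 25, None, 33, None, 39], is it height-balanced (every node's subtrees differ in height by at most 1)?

Tree (level-order array): [32, 17, 38, 11, 29, 36, 49, 9, 15, 25, None, 33, None, 39]
Definition: a tree is height-balanced if, at every node, |h(left) - h(right)| <= 1 (empty subtree has height -1).
Bottom-up per-node check:
  node 9: h_left=-1, h_right=-1, diff=0 [OK], height=0
  node 15: h_left=-1, h_right=-1, diff=0 [OK], height=0
  node 11: h_left=0, h_right=0, diff=0 [OK], height=1
  node 25: h_left=-1, h_right=-1, diff=0 [OK], height=0
  node 29: h_left=0, h_right=-1, diff=1 [OK], height=1
  node 17: h_left=1, h_right=1, diff=0 [OK], height=2
  node 33: h_left=-1, h_right=-1, diff=0 [OK], height=0
  node 36: h_left=0, h_right=-1, diff=1 [OK], height=1
  node 39: h_left=-1, h_right=-1, diff=0 [OK], height=0
  node 49: h_left=0, h_right=-1, diff=1 [OK], height=1
  node 38: h_left=1, h_right=1, diff=0 [OK], height=2
  node 32: h_left=2, h_right=2, diff=0 [OK], height=3
All nodes satisfy the balance condition.
Result: Balanced


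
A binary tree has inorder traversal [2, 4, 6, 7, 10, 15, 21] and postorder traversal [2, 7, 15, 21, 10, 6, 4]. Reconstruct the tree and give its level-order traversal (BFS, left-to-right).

Inorder:   [2, 4, 6, 7, 10, 15, 21]
Postorder: [2, 7, 15, 21, 10, 6, 4]
Algorithm: postorder visits root last, so walk postorder right-to-left;
each value is the root of the current inorder slice — split it at that
value, recurse on the right subtree first, then the left.
Recursive splits:
  root=4; inorder splits into left=[2], right=[6, 7, 10, 15, 21]
  root=6; inorder splits into left=[], right=[7, 10, 15, 21]
  root=10; inorder splits into left=[7], right=[15, 21]
  root=21; inorder splits into left=[15], right=[]
  root=15; inorder splits into left=[], right=[]
  root=7; inorder splits into left=[], right=[]
  root=2; inorder splits into left=[], right=[]
Reconstructed level-order: [4, 2, 6, 10, 7, 21, 15]


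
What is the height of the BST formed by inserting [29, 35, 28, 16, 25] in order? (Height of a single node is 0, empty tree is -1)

Insertion order: [29, 35, 28, 16, 25]
Tree (level-order array): [29, 28, 35, 16, None, None, None, None, 25]
Compute height bottom-up (empty subtree = -1):
  height(25) = 1 + max(-1, -1) = 0
  height(16) = 1 + max(-1, 0) = 1
  height(28) = 1 + max(1, -1) = 2
  height(35) = 1 + max(-1, -1) = 0
  height(29) = 1 + max(2, 0) = 3
Height = 3


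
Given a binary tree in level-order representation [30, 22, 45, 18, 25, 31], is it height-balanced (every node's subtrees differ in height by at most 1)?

Tree (level-order array): [30, 22, 45, 18, 25, 31]
Definition: a tree is height-balanced if, at every node, |h(left) - h(right)| <= 1 (empty subtree has height -1).
Bottom-up per-node check:
  node 18: h_left=-1, h_right=-1, diff=0 [OK], height=0
  node 25: h_left=-1, h_right=-1, diff=0 [OK], height=0
  node 22: h_left=0, h_right=0, diff=0 [OK], height=1
  node 31: h_left=-1, h_right=-1, diff=0 [OK], height=0
  node 45: h_left=0, h_right=-1, diff=1 [OK], height=1
  node 30: h_left=1, h_right=1, diff=0 [OK], height=2
All nodes satisfy the balance condition.
Result: Balanced


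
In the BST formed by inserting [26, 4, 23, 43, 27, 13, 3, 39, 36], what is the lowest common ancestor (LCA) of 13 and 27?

Tree insertion order: [26, 4, 23, 43, 27, 13, 3, 39, 36]
Tree (level-order array): [26, 4, 43, 3, 23, 27, None, None, None, 13, None, None, 39, None, None, 36]
In a BST, the LCA of p=13, q=27 is the first node v on the
root-to-leaf path with p <= v <= q (go left if both < v, right if both > v).
Walk from root:
  at 26: 13 <= 26 <= 27, this is the LCA
LCA = 26


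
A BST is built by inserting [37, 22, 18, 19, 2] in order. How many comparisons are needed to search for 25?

Search path for 25: 37 -> 22
Found: False
Comparisons: 2


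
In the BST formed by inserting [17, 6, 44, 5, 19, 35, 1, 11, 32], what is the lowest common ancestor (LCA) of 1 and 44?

Tree insertion order: [17, 6, 44, 5, 19, 35, 1, 11, 32]
Tree (level-order array): [17, 6, 44, 5, 11, 19, None, 1, None, None, None, None, 35, None, None, 32]
In a BST, the LCA of p=1, q=44 is the first node v on the
root-to-leaf path with p <= v <= q (go left if both < v, right if both > v).
Walk from root:
  at 17: 1 <= 17 <= 44, this is the LCA
LCA = 17


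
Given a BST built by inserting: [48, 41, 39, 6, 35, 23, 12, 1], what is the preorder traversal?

Tree insertion order: [48, 41, 39, 6, 35, 23, 12, 1]
Tree (level-order array): [48, 41, None, 39, None, 6, None, 1, 35, None, None, 23, None, 12]
Preorder traversal: [48, 41, 39, 6, 1, 35, 23, 12]


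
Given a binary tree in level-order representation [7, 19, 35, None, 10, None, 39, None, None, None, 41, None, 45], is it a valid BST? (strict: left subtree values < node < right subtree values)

Level-order array: [7, 19, 35, None, 10, None, 39, None, None, None, 41, None, 45]
Validate using subtree bounds (lo, hi): at each node, require lo < value < hi,
then recurse left with hi=value and right with lo=value.
Preorder trace (stopping at first violation):
  at node 7 with bounds (-inf, +inf): OK
  at node 19 with bounds (-inf, 7): VIOLATION
Node 19 violates its bound: not (-inf < 19 < 7).
Result: Not a valid BST


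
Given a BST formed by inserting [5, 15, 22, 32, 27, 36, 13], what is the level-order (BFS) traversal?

Tree insertion order: [5, 15, 22, 32, 27, 36, 13]
Tree (level-order array): [5, None, 15, 13, 22, None, None, None, 32, 27, 36]
BFS from the root, enqueuing left then right child of each popped node:
  queue [5] -> pop 5, enqueue [15], visited so far: [5]
  queue [15] -> pop 15, enqueue [13, 22], visited so far: [5, 15]
  queue [13, 22] -> pop 13, enqueue [none], visited so far: [5, 15, 13]
  queue [22] -> pop 22, enqueue [32], visited so far: [5, 15, 13, 22]
  queue [32] -> pop 32, enqueue [27, 36], visited so far: [5, 15, 13, 22, 32]
  queue [27, 36] -> pop 27, enqueue [none], visited so far: [5, 15, 13, 22, 32, 27]
  queue [36] -> pop 36, enqueue [none], visited so far: [5, 15, 13, 22, 32, 27, 36]
Result: [5, 15, 13, 22, 32, 27, 36]


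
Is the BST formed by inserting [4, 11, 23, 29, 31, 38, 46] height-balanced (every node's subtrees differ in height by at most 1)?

Tree (level-order array): [4, None, 11, None, 23, None, 29, None, 31, None, 38, None, 46]
Definition: a tree is height-balanced if, at every node, |h(left) - h(right)| <= 1 (empty subtree has height -1).
Bottom-up per-node check:
  node 46: h_left=-1, h_right=-1, diff=0 [OK], height=0
  node 38: h_left=-1, h_right=0, diff=1 [OK], height=1
  node 31: h_left=-1, h_right=1, diff=2 [FAIL (|-1-1|=2 > 1)], height=2
  node 29: h_left=-1, h_right=2, diff=3 [FAIL (|-1-2|=3 > 1)], height=3
  node 23: h_left=-1, h_right=3, diff=4 [FAIL (|-1-3|=4 > 1)], height=4
  node 11: h_left=-1, h_right=4, diff=5 [FAIL (|-1-4|=5 > 1)], height=5
  node 4: h_left=-1, h_right=5, diff=6 [FAIL (|-1-5|=6 > 1)], height=6
Node 31 violates the condition: |-1 - 1| = 2 > 1.
Result: Not balanced


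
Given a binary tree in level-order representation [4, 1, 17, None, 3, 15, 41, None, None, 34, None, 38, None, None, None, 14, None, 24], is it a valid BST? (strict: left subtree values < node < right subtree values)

Level-order array: [4, 1, 17, None, 3, 15, 41, None, None, 34, None, 38, None, None, None, 14, None, 24]
Validate using subtree bounds (lo, hi): at each node, require lo < value < hi,
then recurse left with hi=value and right with lo=value.
Preorder trace (stopping at first violation):
  at node 4 with bounds (-inf, +inf): OK
  at node 1 with bounds (-inf, 4): OK
  at node 3 with bounds (1, 4): OK
  at node 17 with bounds (4, +inf): OK
  at node 15 with bounds (4, 17): OK
  at node 34 with bounds (4, 15): VIOLATION
Node 34 violates its bound: not (4 < 34 < 15).
Result: Not a valid BST


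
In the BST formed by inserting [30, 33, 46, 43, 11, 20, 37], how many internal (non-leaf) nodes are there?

Tree built from: [30, 33, 46, 43, 11, 20, 37]
Tree (level-order array): [30, 11, 33, None, 20, None, 46, None, None, 43, None, 37]
Rule: An internal node has at least one child.
Per-node child counts:
  node 30: 2 child(ren)
  node 11: 1 child(ren)
  node 20: 0 child(ren)
  node 33: 1 child(ren)
  node 46: 1 child(ren)
  node 43: 1 child(ren)
  node 37: 0 child(ren)
Matching nodes: [30, 11, 33, 46, 43]
Count of internal (non-leaf) nodes: 5


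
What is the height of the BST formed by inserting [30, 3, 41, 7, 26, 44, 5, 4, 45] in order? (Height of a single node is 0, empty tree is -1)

Insertion order: [30, 3, 41, 7, 26, 44, 5, 4, 45]
Tree (level-order array): [30, 3, 41, None, 7, None, 44, 5, 26, None, 45, 4]
Compute height bottom-up (empty subtree = -1):
  height(4) = 1 + max(-1, -1) = 0
  height(5) = 1 + max(0, -1) = 1
  height(26) = 1 + max(-1, -1) = 0
  height(7) = 1 + max(1, 0) = 2
  height(3) = 1 + max(-1, 2) = 3
  height(45) = 1 + max(-1, -1) = 0
  height(44) = 1 + max(-1, 0) = 1
  height(41) = 1 + max(-1, 1) = 2
  height(30) = 1 + max(3, 2) = 4
Height = 4


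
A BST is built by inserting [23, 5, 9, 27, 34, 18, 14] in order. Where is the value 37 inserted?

Starting tree (level order): [23, 5, 27, None, 9, None, 34, None, 18, None, None, 14]
Insertion path: 23 -> 27 -> 34
Result: insert 37 as right child of 34
Final tree (level order): [23, 5, 27, None, 9, None, 34, None, 18, None, 37, 14]


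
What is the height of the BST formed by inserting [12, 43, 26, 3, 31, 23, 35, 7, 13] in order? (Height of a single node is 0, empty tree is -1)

Insertion order: [12, 43, 26, 3, 31, 23, 35, 7, 13]
Tree (level-order array): [12, 3, 43, None, 7, 26, None, None, None, 23, 31, 13, None, None, 35]
Compute height bottom-up (empty subtree = -1):
  height(7) = 1 + max(-1, -1) = 0
  height(3) = 1 + max(-1, 0) = 1
  height(13) = 1 + max(-1, -1) = 0
  height(23) = 1 + max(0, -1) = 1
  height(35) = 1 + max(-1, -1) = 0
  height(31) = 1 + max(-1, 0) = 1
  height(26) = 1 + max(1, 1) = 2
  height(43) = 1 + max(2, -1) = 3
  height(12) = 1 + max(1, 3) = 4
Height = 4


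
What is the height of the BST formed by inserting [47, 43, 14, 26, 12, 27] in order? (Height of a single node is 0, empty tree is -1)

Insertion order: [47, 43, 14, 26, 12, 27]
Tree (level-order array): [47, 43, None, 14, None, 12, 26, None, None, None, 27]
Compute height bottom-up (empty subtree = -1):
  height(12) = 1 + max(-1, -1) = 0
  height(27) = 1 + max(-1, -1) = 0
  height(26) = 1 + max(-1, 0) = 1
  height(14) = 1 + max(0, 1) = 2
  height(43) = 1 + max(2, -1) = 3
  height(47) = 1 + max(3, -1) = 4
Height = 4


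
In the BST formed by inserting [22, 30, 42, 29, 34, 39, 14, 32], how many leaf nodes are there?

Tree built from: [22, 30, 42, 29, 34, 39, 14, 32]
Tree (level-order array): [22, 14, 30, None, None, 29, 42, None, None, 34, None, 32, 39]
Rule: A leaf has 0 children.
Per-node child counts:
  node 22: 2 child(ren)
  node 14: 0 child(ren)
  node 30: 2 child(ren)
  node 29: 0 child(ren)
  node 42: 1 child(ren)
  node 34: 2 child(ren)
  node 32: 0 child(ren)
  node 39: 0 child(ren)
Matching nodes: [14, 29, 32, 39]
Count of leaf nodes: 4


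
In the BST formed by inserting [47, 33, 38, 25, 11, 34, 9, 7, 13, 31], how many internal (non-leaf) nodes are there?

Tree built from: [47, 33, 38, 25, 11, 34, 9, 7, 13, 31]
Tree (level-order array): [47, 33, None, 25, 38, 11, 31, 34, None, 9, 13, None, None, None, None, 7]
Rule: An internal node has at least one child.
Per-node child counts:
  node 47: 1 child(ren)
  node 33: 2 child(ren)
  node 25: 2 child(ren)
  node 11: 2 child(ren)
  node 9: 1 child(ren)
  node 7: 0 child(ren)
  node 13: 0 child(ren)
  node 31: 0 child(ren)
  node 38: 1 child(ren)
  node 34: 0 child(ren)
Matching nodes: [47, 33, 25, 11, 9, 38]
Count of internal (non-leaf) nodes: 6


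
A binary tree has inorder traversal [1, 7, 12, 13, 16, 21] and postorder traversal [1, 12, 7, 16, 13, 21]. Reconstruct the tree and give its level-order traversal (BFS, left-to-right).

Inorder:   [1, 7, 12, 13, 16, 21]
Postorder: [1, 12, 7, 16, 13, 21]
Algorithm: postorder visits root last, so walk postorder right-to-left;
each value is the root of the current inorder slice — split it at that
value, recurse on the right subtree first, then the left.
Recursive splits:
  root=21; inorder splits into left=[1, 7, 12, 13, 16], right=[]
  root=13; inorder splits into left=[1, 7, 12], right=[16]
  root=16; inorder splits into left=[], right=[]
  root=7; inorder splits into left=[1], right=[12]
  root=12; inorder splits into left=[], right=[]
  root=1; inorder splits into left=[], right=[]
Reconstructed level-order: [21, 13, 7, 16, 1, 12]


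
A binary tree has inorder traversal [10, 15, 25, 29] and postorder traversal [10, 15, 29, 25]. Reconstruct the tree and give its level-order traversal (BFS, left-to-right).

Inorder:   [10, 15, 25, 29]
Postorder: [10, 15, 29, 25]
Algorithm: postorder visits root last, so walk postorder right-to-left;
each value is the root of the current inorder slice — split it at that
value, recurse on the right subtree first, then the left.
Recursive splits:
  root=25; inorder splits into left=[10, 15], right=[29]
  root=29; inorder splits into left=[], right=[]
  root=15; inorder splits into left=[10], right=[]
  root=10; inorder splits into left=[], right=[]
Reconstructed level-order: [25, 15, 29, 10]


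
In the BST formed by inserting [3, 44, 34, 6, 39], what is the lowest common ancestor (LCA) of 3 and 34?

Tree insertion order: [3, 44, 34, 6, 39]
Tree (level-order array): [3, None, 44, 34, None, 6, 39]
In a BST, the LCA of p=3, q=34 is the first node v on the
root-to-leaf path with p <= v <= q (go left if both < v, right if both > v).
Walk from root:
  at 3: 3 <= 3 <= 34, this is the LCA
LCA = 3


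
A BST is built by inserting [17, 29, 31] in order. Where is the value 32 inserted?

Starting tree (level order): [17, None, 29, None, 31]
Insertion path: 17 -> 29 -> 31
Result: insert 32 as right child of 31
Final tree (level order): [17, None, 29, None, 31, None, 32]


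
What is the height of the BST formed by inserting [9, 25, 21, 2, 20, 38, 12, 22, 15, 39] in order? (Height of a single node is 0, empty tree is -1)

Insertion order: [9, 25, 21, 2, 20, 38, 12, 22, 15, 39]
Tree (level-order array): [9, 2, 25, None, None, 21, 38, 20, 22, None, 39, 12, None, None, None, None, None, None, 15]
Compute height bottom-up (empty subtree = -1):
  height(2) = 1 + max(-1, -1) = 0
  height(15) = 1 + max(-1, -1) = 0
  height(12) = 1 + max(-1, 0) = 1
  height(20) = 1 + max(1, -1) = 2
  height(22) = 1 + max(-1, -1) = 0
  height(21) = 1 + max(2, 0) = 3
  height(39) = 1 + max(-1, -1) = 0
  height(38) = 1 + max(-1, 0) = 1
  height(25) = 1 + max(3, 1) = 4
  height(9) = 1 + max(0, 4) = 5
Height = 5


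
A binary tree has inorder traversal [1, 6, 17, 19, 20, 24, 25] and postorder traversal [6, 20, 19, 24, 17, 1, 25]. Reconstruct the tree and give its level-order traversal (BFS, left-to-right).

Inorder:   [1, 6, 17, 19, 20, 24, 25]
Postorder: [6, 20, 19, 24, 17, 1, 25]
Algorithm: postorder visits root last, so walk postorder right-to-left;
each value is the root of the current inorder slice — split it at that
value, recurse on the right subtree first, then the left.
Recursive splits:
  root=25; inorder splits into left=[1, 6, 17, 19, 20, 24], right=[]
  root=1; inorder splits into left=[], right=[6, 17, 19, 20, 24]
  root=17; inorder splits into left=[6], right=[19, 20, 24]
  root=24; inorder splits into left=[19, 20], right=[]
  root=19; inorder splits into left=[], right=[20]
  root=20; inorder splits into left=[], right=[]
  root=6; inorder splits into left=[], right=[]
Reconstructed level-order: [25, 1, 17, 6, 24, 19, 20]


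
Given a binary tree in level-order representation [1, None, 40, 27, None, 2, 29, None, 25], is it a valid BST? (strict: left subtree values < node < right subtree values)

Level-order array: [1, None, 40, 27, None, 2, 29, None, 25]
Validate using subtree bounds (lo, hi): at each node, require lo < value < hi,
then recurse left with hi=value and right with lo=value.
Preorder trace (stopping at first violation):
  at node 1 with bounds (-inf, +inf): OK
  at node 40 with bounds (1, +inf): OK
  at node 27 with bounds (1, 40): OK
  at node 2 with bounds (1, 27): OK
  at node 25 with bounds (2, 27): OK
  at node 29 with bounds (27, 40): OK
No violation found at any node.
Result: Valid BST


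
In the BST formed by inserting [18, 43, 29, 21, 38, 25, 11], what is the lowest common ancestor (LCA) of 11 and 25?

Tree insertion order: [18, 43, 29, 21, 38, 25, 11]
Tree (level-order array): [18, 11, 43, None, None, 29, None, 21, 38, None, 25]
In a BST, the LCA of p=11, q=25 is the first node v on the
root-to-leaf path with p <= v <= q (go left if both < v, right if both > v).
Walk from root:
  at 18: 11 <= 18 <= 25, this is the LCA
LCA = 18


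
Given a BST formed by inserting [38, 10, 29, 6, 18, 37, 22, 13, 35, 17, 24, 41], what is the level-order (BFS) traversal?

Tree insertion order: [38, 10, 29, 6, 18, 37, 22, 13, 35, 17, 24, 41]
Tree (level-order array): [38, 10, 41, 6, 29, None, None, None, None, 18, 37, 13, 22, 35, None, None, 17, None, 24]
BFS from the root, enqueuing left then right child of each popped node:
  queue [38] -> pop 38, enqueue [10, 41], visited so far: [38]
  queue [10, 41] -> pop 10, enqueue [6, 29], visited so far: [38, 10]
  queue [41, 6, 29] -> pop 41, enqueue [none], visited so far: [38, 10, 41]
  queue [6, 29] -> pop 6, enqueue [none], visited so far: [38, 10, 41, 6]
  queue [29] -> pop 29, enqueue [18, 37], visited so far: [38, 10, 41, 6, 29]
  queue [18, 37] -> pop 18, enqueue [13, 22], visited so far: [38, 10, 41, 6, 29, 18]
  queue [37, 13, 22] -> pop 37, enqueue [35], visited so far: [38, 10, 41, 6, 29, 18, 37]
  queue [13, 22, 35] -> pop 13, enqueue [17], visited so far: [38, 10, 41, 6, 29, 18, 37, 13]
  queue [22, 35, 17] -> pop 22, enqueue [24], visited so far: [38, 10, 41, 6, 29, 18, 37, 13, 22]
  queue [35, 17, 24] -> pop 35, enqueue [none], visited so far: [38, 10, 41, 6, 29, 18, 37, 13, 22, 35]
  queue [17, 24] -> pop 17, enqueue [none], visited so far: [38, 10, 41, 6, 29, 18, 37, 13, 22, 35, 17]
  queue [24] -> pop 24, enqueue [none], visited so far: [38, 10, 41, 6, 29, 18, 37, 13, 22, 35, 17, 24]
Result: [38, 10, 41, 6, 29, 18, 37, 13, 22, 35, 17, 24]


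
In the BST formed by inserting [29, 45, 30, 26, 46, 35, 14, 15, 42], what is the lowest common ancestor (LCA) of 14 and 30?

Tree insertion order: [29, 45, 30, 26, 46, 35, 14, 15, 42]
Tree (level-order array): [29, 26, 45, 14, None, 30, 46, None, 15, None, 35, None, None, None, None, None, 42]
In a BST, the LCA of p=14, q=30 is the first node v on the
root-to-leaf path with p <= v <= q (go left if both < v, right if both > v).
Walk from root:
  at 29: 14 <= 29 <= 30, this is the LCA
LCA = 29


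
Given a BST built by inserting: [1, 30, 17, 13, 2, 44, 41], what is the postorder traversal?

Tree insertion order: [1, 30, 17, 13, 2, 44, 41]
Tree (level-order array): [1, None, 30, 17, 44, 13, None, 41, None, 2]
Postorder traversal: [2, 13, 17, 41, 44, 30, 1]


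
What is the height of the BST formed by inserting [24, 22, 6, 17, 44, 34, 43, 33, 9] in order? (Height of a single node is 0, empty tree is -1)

Insertion order: [24, 22, 6, 17, 44, 34, 43, 33, 9]
Tree (level-order array): [24, 22, 44, 6, None, 34, None, None, 17, 33, 43, 9]
Compute height bottom-up (empty subtree = -1):
  height(9) = 1 + max(-1, -1) = 0
  height(17) = 1 + max(0, -1) = 1
  height(6) = 1 + max(-1, 1) = 2
  height(22) = 1 + max(2, -1) = 3
  height(33) = 1 + max(-1, -1) = 0
  height(43) = 1 + max(-1, -1) = 0
  height(34) = 1 + max(0, 0) = 1
  height(44) = 1 + max(1, -1) = 2
  height(24) = 1 + max(3, 2) = 4
Height = 4


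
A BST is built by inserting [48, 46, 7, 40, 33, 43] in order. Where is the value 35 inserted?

Starting tree (level order): [48, 46, None, 7, None, None, 40, 33, 43]
Insertion path: 48 -> 46 -> 7 -> 40 -> 33
Result: insert 35 as right child of 33
Final tree (level order): [48, 46, None, 7, None, None, 40, 33, 43, None, 35]


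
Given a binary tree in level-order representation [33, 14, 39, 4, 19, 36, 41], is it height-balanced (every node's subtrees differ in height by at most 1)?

Tree (level-order array): [33, 14, 39, 4, 19, 36, 41]
Definition: a tree is height-balanced if, at every node, |h(left) - h(right)| <= 1 (empty subtree has height -1).
Bottom-up per-node check:
  node 4: h_left=-1, h_right=-1, diff=0 [OK], height=0
  node 19: h_left=-1, h_right=-1, diff=0 [OK], height=0
  node 14: h_left=0, h_right=0, diff=0 [OK], height=1
  node 36: h_left=-1, h_right=-1, diff=0 [OK], height=0
  node 41: h_left=-1, h_right=-1, diff=0 [OK], height=0
  node 39: h_left=0, h_right=0, diff=0 [OK], height=1
  node 33: h_left=1, h_right=1, diff=0 [OK], height=2
All nodes satisfy the balance condition.
Result: Balanced


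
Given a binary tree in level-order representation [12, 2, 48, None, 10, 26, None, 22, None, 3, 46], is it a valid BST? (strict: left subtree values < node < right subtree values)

Level-order array: [12, 2, 48, None, 10, 26, None, 22, None, 3, 46]
Validate using subtree bounds (lo, hi): at each node, require lo < value < hi,
then recurse left with hi=value and right with lo=value.
Preorder trace (stopping at first violation):
  at node 12 with bounds (-inf, +inf): OK
  at node 2 with bounds (-inf, 12): OK
  at node 10 with bounds (2, 12): OK
  at node 22 with bounds (2, 10): VIOLATION
Node 22 violates its bound: not (2 < 22 < 10).
Result: Not a valid BST


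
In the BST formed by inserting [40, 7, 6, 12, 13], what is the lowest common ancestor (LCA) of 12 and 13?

Tree insertion order: [40, 7, 6, 12, 13]
Tree (level-order array): [40, 7, None, 6, 12, None, None, None, 13]
In a BST, the LCA of p=12, q=13 is the first node v on the
root-to-leaf path with p <= v <= q (go left if both < v, right if both > v).
Walk from root:
  at 40: both 12 and 13 < 40, go left
  at 7: both 12 and 13 > 7, go right
  at 12: 12 <= 12 <= 13, this is the LCA
LCA = 12


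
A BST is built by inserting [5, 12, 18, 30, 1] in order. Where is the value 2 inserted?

Starting tree (level order): [5, 1, 12, None, None, None, 18, None, 30]
Insertion path: 5 -> 1
Result: insert 2 as right child of 1
Final tree (level order): [5, 1, 12, None, 2, None, 18, None, None, None, 30]


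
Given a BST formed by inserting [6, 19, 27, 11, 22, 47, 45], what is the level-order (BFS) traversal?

Tree insertion order: [6, 19, 27, 11, 22, 47, 45]
Tree (level-order array): [6, None, 19, 11, 27, None, None, 22, 47, None, None, 45]
BFS from the root, enqueuing left then right child of each popped node:
  queue [6] -> pop 6, enqueue [19], visited so far: [6]
  queue [19] -> pop 19, enqueue [11, 27], visited so far: [6, 19]
  queue [11, 27] -> pop 11, enqueue [none], visited so far: [6, 19, 11]
  queue [27] -> pop 27, enqueue [22, 47], visited so far: [6, 19, 11, 27]
  queue [22, 47] -> pop 22, enqueue [none], visited so far: [6, 19, 11, 27, 22]
  queue [47] -> pop 47, enqueue [45], visited so far: [6, 19, 11, 27, 22, 47]
  queue [45] -> pop 45, enqueue [none], visited so far: [6, 19, 11, 27, 22, 47, 45]
Result: [6, 19, 11, 27, 22, 47, 45]


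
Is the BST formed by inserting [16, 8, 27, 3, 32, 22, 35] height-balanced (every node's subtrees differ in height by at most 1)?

Tree (level-order array): [16, 8, 27, 3, None, 22, 32, None, None, None, None, None, 35]
Definition: a tree is height-balanced if, at every node, |h(left) - h(right)| <= 1 (empty subtree has height -1).
Bottom-up per-node check:
  node 3: h_left=-1, h_right=-1, diff=0 [OK], height=0
  node 8: h_left=0, h_right=-1, diff=1 [OK], height=1
  node 22: h_left=-1, h_right=-1, diff=0 [OK], height=0
  node 35: h_left=-1, h_right=-1, diff=0 [OK], height=0
  node 32: h_left=-1, h_right=0, diff=1 [OK], height=1
  node 27: h_left=0, h_right=1, diff=1 [OK], height=2
  node 16: h_left=1, h_right=2, diff=1 [OK], height=3
All nodes satisfy the balance condition.
Result: Balanced


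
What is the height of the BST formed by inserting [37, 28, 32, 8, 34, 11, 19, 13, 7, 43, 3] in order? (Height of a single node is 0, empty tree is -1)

Insertion order: [37, 28, 32, 8, 34, 11, 19, 13, 7, 43, 3]
Tree (level-order array): [37, 28, 43, 8, 32, None, None, 7, 11, None, 34, 3, None, None, 19, None, None, None, None, 13]
Compute height bottom-up (empty subtree = -1):
  height(3) = 1 + max(-1, -1) = 0
  height(7) = 1 + max(0, -1) = 1
  height(13) = 1 + max(-1, -1) = 0
  height(19) = 1 + max(0, -1) = 1
  height(11) = 1 + max(-1, 1) = 2
  height(8) = 1 + max(1, 2) = 3
  height(34) = 1 + max(-1, -1) = 0
  height(32) = 1 + max(-1, 0) = 1
  height(28) = 1 + max(3, 1) = 4
  height(43) = 1 + max(-1, -1) = 0
  height(37) = 1 + max(4, 0) = 5
Height = 5


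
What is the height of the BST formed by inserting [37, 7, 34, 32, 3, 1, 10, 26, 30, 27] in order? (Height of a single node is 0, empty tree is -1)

Insertion order: [37, 7, 34, 32, 3, 1, 10, 26, 30, 27]
Tree (level-order array): [37, 7, None, 3, 34, 1, None, 32, None, None, None, 10, None, None, 26, None, 30, 27]
Compute height bottom-up (empty subtree = -1):
  height(1) = 1 + max(-1, -1) = 0
  height(3) = 1 + max(0, -1) = 1
  height(27) = 1 + max(-1, -1) = 0
  height(30) = 1 + max(0, -1) = 1
  height(26) = 1 + max(-1, 1) = 2
  height(10) = 1 + max(-1, 2) = 3
  height(32) = 1 + max(3, -1) = 4
  height(34) = 1 + max(4, -1) = 5
  height(7) = 1 + max(1, 5) = 6
  height(37) = 1 + max(6, -1) = 7
Height = 7


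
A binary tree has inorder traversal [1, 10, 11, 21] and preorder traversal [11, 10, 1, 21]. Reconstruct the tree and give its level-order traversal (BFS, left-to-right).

Inorder:  [1, 10, 11, 21]
Preorder: [11, 10, 1, 21]
Algorithm: preorder visits root first, so consume preorder in order;
for each root, split the current inorder slice at that value into
left-subtree inorder and right-subtree inorder, then recurse.
Recursive splits:
  root=11; inorder splits into left=[1, 10], right=[21]
  root=10; inorder splits into left=[1], right=[]
  root=1; inorder splits into left=[], right=[]
  root=21; inorder splits into left=[], right=[]
Reconstructed level-order: [11, 10, 21, 1]


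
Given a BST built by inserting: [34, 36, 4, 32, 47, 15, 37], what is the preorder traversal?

Tree insertion order: [34, 36, 4, 32, 47, 15, 37]
Tree (level-order array): [34, 4, 36, None, 32, None, 47, 15, None, 37]
Preorder traversal: [34, 4, 32, 15, 36, 47, 37]


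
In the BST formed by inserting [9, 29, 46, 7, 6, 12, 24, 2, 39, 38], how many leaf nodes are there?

Tree built from: [9, 29, 46, 7, 6, 12, 24, 2, 39, 38]
Tree (level-order array): [9, 7, 29, 6, None, 12, 46, 2, None, None, 24, 39, None, None, None, None, None, 38]
Rule: A leaf has 0 children.
Per-node child counts:
  node 9: 2 child(ren)
  node 7: 1 child(ren)
  node 6: 1 child(ren)
  node 2: 0 child(ren)
  node 29: 2 child(ren)
  node 12: 1 child(ren)
  node 24: 0 child(ren)
  node 46: 1 child(ren)
  node 39: 1 child(ren)
  node 38: 0 child(ren)
Matching nodes: [2, 24, 38]
Count of leaf nodes: 3


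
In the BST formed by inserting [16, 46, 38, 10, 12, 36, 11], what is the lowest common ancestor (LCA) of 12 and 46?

Tree insertion order: [16, 46, 38, 10, 12, 36, 11]
Tree (level-order array): [16, 10, 46, None, 12, 38, None, 11, None, 36]
In a BST, the LCA of p=12, q=46 is the first node v on the
root-to-leaf path with p <= v <= q (go left if both < v, right if both > v).
Walk from root:
  at 16: 12 <= 16 <= 46, this is the LCA
LCA = 16


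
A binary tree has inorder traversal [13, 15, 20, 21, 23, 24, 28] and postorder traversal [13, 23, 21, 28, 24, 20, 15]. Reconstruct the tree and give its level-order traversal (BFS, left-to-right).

Inorder:   [13, 15, 20, 21, 23, 24, 28]
Postorder: [13, 23, 21, 28, 24, 20, 15]
Algorithm: postorder visits root last, so walk postorder right-to-left;
each value is the root of the current inorder slice — split it at that
value, recurse on the right subtree first, then the left.
Recursive splits:
  root=15; inorder splits into left=[13], right=[20, 21, 23, 24, 28]
  root=20; inorder splits into left=[], right=[21, 23, 24, 28]
  root=24; inorder splits into left=[21, 23], right=[28]
  root=28; inorder splits into left=[], right=[]
  root=21; inorder splits into left=[], right=[23]
  root=23; inorder splits into left=[], right=[]
  root=13; inorder splits into left=[], right=[]
Reconstructed level-order: [15, 13, 20, 24, 21, 28, 23]


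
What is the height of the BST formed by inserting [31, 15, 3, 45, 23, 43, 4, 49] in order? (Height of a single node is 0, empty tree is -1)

Insertion order: [31, 15, 3, 45, 23, 43, 4, 49]
Tree (level-order array): [31, 15, 45, 3, 23, 43, 49, None, 4]
Compute height bottom-up (empty subtree = -1):
  height(4) = 1 + max(-1, -1) = 0
  height(3) = 1 + max(-1, 0) = 1
  height(23) = 1 + max(-1, -1) = 0
  height(15) = 1 + max(1, 0) = 2
  height(43) = 1 + max(-1, -1) = 0
  height(49) = 1 + max(-1, -1) = 0
  height(45) = 1 + max(0, 0) = 1
  height(31) = 1 + max(2, 1) = 3
Height = 3


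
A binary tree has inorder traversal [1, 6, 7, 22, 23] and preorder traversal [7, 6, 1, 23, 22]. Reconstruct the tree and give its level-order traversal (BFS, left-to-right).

Inorder:  [1, 6, 7, 22, 23]
Preorder: [7, 6, 1, 23, 22]
Algorithm: preorder visits root first, so consume preorder in order;
for each root, split the current inorder slice at that value into
left-subtree inorder and right-subtree inorder, then recurse.
Recursive splits:
  root=7; inorder splits into left=[1, 6], right=[22, 23]
  root=6; inorder splits into left=[1], right=[]
  root=1; inorder splits into left=[], right=[]
  root=23; inorder splits into left=[22], right=[]
  root=22; inorder splits into left=[], right=[]
Reconstructed level-order: [7, 6, 23, 1, 22]


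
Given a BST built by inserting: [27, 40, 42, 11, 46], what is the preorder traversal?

Tree insertion order: [27, 40, 42, 11, 46]
Tree (level-order array): [27, 11, 40, None, None, None, 42, None, 46]
Preorder traversal: [27, 11, 40, 42, 46]


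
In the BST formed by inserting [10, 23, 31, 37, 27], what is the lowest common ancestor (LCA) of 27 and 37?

Tree insertion order: [10, 23, 31, 37, 27]
Tree (level-order array): [10, None, 23, None, 31, 27, 37]
In a BST, the LCA of p=27, q=37 is the first node v on the
root-to-leaf path with p <= v <= q (go left if both < v, right if both > v).
Walk from root:
  at 10: both 27 and 37 > 10, go right
  at 23: both 27 and 37 > 23, go right
  at 31: 27 <= 31 <= 37, this is the LCA
LCA = 31


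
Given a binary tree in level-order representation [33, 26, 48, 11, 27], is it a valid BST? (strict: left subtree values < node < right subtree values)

Level-order array: [33, 26, 48, 11, 27]
Validate using subtree bounds (lo, hi): at each node, require lo < value < hi,
then recurse left with hi=value and right with lo=value.
Preorder trace (stopping at first violation):
  at node 33 with bounds (-inf, +inf): OK
  at node 26 with bounds (-inf, 33): OK
  at node 11 with bounds (-inf, 26): OK
  at node 27 with bounds (26, 33): OK
  at node 48 with bounds (33, +inf): OK
No violation found at any node.
Result: Valid BST


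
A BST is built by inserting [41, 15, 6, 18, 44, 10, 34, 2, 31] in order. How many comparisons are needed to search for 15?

Search path for 15: 41 -> 15
Found: True
Comparisons: 2


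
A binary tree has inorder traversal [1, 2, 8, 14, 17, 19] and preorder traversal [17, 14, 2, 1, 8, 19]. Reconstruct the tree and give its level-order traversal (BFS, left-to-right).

Inorder:  [1, 2, 8, 14, 17, 19]
Preorder: [17, 14, 2, 1, 8, 19]
Algorithm: preorder visits root first, so consume preorder in order;
for each root, split the current inorder slice at that value into
left-subtree inorder and right-subtree inorder, then recurse.
Recursive splits:
  root=17; inorder splits into left=[1, 2, 8, 14], right=[19]
  root=14; inorder splits into left=[1, 2, 8], right=[]
  root=2; inorder splits into left=[1], right=[8]
  root=1; inorder splits into left=[], right=[]
  root=8; inorder splits into left=[], right=[]
  root=19; inorder splits into left=[], right=[]
Reconstructed level-order: [17, 14, 19, 2, 1, 8]


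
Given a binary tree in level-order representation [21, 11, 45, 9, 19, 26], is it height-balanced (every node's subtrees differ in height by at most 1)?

Tree (level-order array): [21, 11, 45, 9, 19, 26]
Definition: a tree is height-balanced if, at every node, |h(left) - h(right)| <= 1 (empty subtree has height -1).
Bottom-up per-node check:
  node 9: h_left=-1, h_right=-1, diff=0 [OK], height=0
  node 19: h_left=-1, h_right=-1, diff=0 [OK], height=0
  node 11: h_left=0, h_right=0, diff=0 [OK], height=1
  node 26: h_left=-1, h_right=-1, diff=0 [OK], height=0
  node 45: h_left=0, h_right=-1, diff=1 [OK], height=1
  node 21: h_left=1, h_right=1, diff=0 [OK], height=2
All nodes satisfy the balance condition.
Result: Balanced


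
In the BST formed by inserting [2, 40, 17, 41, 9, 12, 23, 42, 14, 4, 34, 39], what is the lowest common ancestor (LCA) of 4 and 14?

Tree insertion order: [2, 40, 17, 41, 9, 12, 23, 42, 14, 4, 34, 39]
Tree (level-order array): [2, None, 40, 17, 41, 9, 23, None, 42, 4, 12, None, 34, None, None, None, None, None, 14, None, 39]
In a BST, the LCA of p=4, q=14 is the first node v on the
root-to-leaf path with p <= v <= q (go left if both < v, right if both > v).
Walk from root:
  at 2: both 4 and 14 > 2, go right
  at 40: both 4 and 14 < 40, go left
  at 17: both 4 and 14 < 17, go left
  at 9: 4 <= 9 <= 14, this is the LCA
LCA = 9


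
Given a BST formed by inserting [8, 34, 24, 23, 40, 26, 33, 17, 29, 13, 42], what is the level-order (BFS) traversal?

Tree insertion order: [8, 34, 24, 23, 40, 26, 33, 17, 29, 13, 42]
Tree (level-order array): [8, None, 34, 24, 40, 23, 26, None, 42, 17, None, None, 33, None, None, 13, None, 29]
BFS from the root, enqueuing left then right child of each popped node:
  queue [8] -> pop 8, enqueue [34], visited so far: [8]
  queue [34] -> pop 34, enqueue [24, 40], visited so far: [8, 34]
  queue [24, 40] -> pop 24, enqueue [23, 26], visited so far: [8, 34, 24]
  queue [40, 23, 26] -> pop 40, enqueue [42], visited so far: [8, 34, 24, 40]
  queue [23, 26, 42] -> pop 23, enqueue [17], visited so far: [8, 34, 24, 40, 23]
  queue [26, 42, 17] -> pop 26, enqueue [33], visited so far: [8, 34, 24, 40, 23, 26]
  queue [42, 17, 33] -> pop 42, enqueue [none], visited so far: [8, 34, 24, 40, 23, 26, 42]
  queue [17, 33] -> pop 17, enqueue [13], visited so far: [8, 34, 24, 40, 23, 26, 42, 17]
  queue [33, 13] -> pop 33, enqueue [29], visited so far: [8, 34, 24, 40, 23, 26, 42, 17, 33]
  queue [13, 29] -> pop 13, enqueue [none], visited so far: [8, 34, 24, 40, 23, 26, 42, 17, 33, 13]
  queue [29] -> pop 29, enqueue [none], visited so far: [8, 34, 24, 40, 23, 26, 42, 17, 33, 13, 29]
Result: [8, 34, 24, 40, 23, 26, 42, 17, 33, 13, 29]


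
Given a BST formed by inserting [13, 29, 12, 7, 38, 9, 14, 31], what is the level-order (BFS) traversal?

Tree insertion order: [13, 29, 12, 7, 38, 9, 14, 31]
Tree (level-order array): [13, 12, 29, 7, None, 14, 38, None, 9, None, None, 31]
BFS from the root, enqueuing left then right child of each popped node:
  queue [13] -> pop 13, enqueue [12, 29], visited so far: [13]
  queue [12, 29] -> pop 12, enqueue [7], visited so far: [13, 12]
  queue [29, 7] -> pop 29, enqueue [14, 38], visited so far: [13, 12, 29]
  queue [7, 14, 38] -> pop 7, enqueue [9], visited so far: [13, 12, 29, 7]
  queue [14, 38, 9] -> pop 14, enqueue [none], visited so far: [13, 12, 29, 7, 14]
  queue [38, 9] -> pop 38, enqueue [31], visited so far: [13, 12, 29, 7, 14, 38]
  queue [9, 31] -> pop 9, enqueue [none], visited so far: [13, 12, 29, 7, 14, 38, 9]
  queue [31] -> pop 31, enqueue [none], visited so far: [13, 12, 29, 7, 14, 38, 9, 31]
Result: [13, 12, 29, 7, 14, 38, 9, 31]


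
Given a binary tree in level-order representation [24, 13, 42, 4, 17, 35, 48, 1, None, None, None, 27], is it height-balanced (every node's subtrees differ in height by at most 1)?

Tree (level-order array): [24, 13, 42, 4, 17, 35, 48, 1, None, None, None, 27]
Definition: a tree is height-balanced if, at every node, |h(left) - h(right)| <= 1 (empty subtree has height -1).
Bottom-up per-node check:
  node 1: h_left=-1, h_right=-1, diff=0 [OK], height=0
  node 4: h_left=0, h_right=-1, diff=1 [OK], height=1
  node 17: h_left=-1, h_right=-1, diff=0 [OK], height=0
  node 13: h_left=1, h_right=0, diff=1 [OK], height=2
  node 27: h_left=-1, h_right=-1, diff=0 [OK], height=0
  node 35: h_left=0, h_right=-1, diff=1 [OK], height=1
  node 48: h_left=-1, h_right=-1, diff=0 [OK], height=0
  node 42: h_left=1, h_right=0, diff=1 [OK], height=2
  node 24: h_left=2, h_right=2, diff=0 [OK], height=3
All nodes satisfy the balance condition.
Result: Balanced


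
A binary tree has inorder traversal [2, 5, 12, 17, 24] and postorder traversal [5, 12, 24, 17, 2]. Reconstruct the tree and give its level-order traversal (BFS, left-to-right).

Inorder:   [2, 5, 12, 17, 24]
Postorder: [5, 12, 24, 17, 2]
Algorithm: postorder visits root last, so walk postorder right-to-left;
each value is the root of the current inorder slice — split it at that
value, recurse on the right subtree first, then the left.
Recursive splits:
  root=2; inorder splits into left=[], right=[5, 12, 17, 24]
  root=17; inorder splits into left=[5, 12], right=[24]
  root=24; inorder splits into left=[], right=[]
  root=12; inorder splits into left=[5], right=[]
  root=5; inorder splits into left=[], right=[]
Reconstructed level-order: [2, 17, 12, 24, 5]


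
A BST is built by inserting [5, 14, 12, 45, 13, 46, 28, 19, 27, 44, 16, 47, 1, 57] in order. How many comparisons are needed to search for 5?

Search path for 5: 5
Found: True
Comparisons: 1


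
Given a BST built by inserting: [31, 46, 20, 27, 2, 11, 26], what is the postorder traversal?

Tree insertion order: [31, 46, 20, 27, 2, 11, 26]
Tree (level-order array): [31, 20, 46, 2, 27, None, None, None, 11, 26]
Postorder traversal: [11, 2, 26, 27, 20, 46, 31]


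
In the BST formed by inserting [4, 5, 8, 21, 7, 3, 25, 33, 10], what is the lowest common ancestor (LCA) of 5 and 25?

Tree insertion order: [4, 5, 8, 21, 7, 3, 25, 33, 10]
Tree (level-order array): [4, 3, 5, None, None, None, 8, 7, 21, None, None, 10, 25, None, None, None, 33]
In a BST, the LCA of p=5, q=25 is the first node v on the
root-to-leaf path with p <= v <= q (go left if both < v, right if both > v).
Walk from root:
  at 4: both 5 and 25 > 4, go right
  at 5: 5 <= 5 <= 25, this is the LCA
LCA = 5
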